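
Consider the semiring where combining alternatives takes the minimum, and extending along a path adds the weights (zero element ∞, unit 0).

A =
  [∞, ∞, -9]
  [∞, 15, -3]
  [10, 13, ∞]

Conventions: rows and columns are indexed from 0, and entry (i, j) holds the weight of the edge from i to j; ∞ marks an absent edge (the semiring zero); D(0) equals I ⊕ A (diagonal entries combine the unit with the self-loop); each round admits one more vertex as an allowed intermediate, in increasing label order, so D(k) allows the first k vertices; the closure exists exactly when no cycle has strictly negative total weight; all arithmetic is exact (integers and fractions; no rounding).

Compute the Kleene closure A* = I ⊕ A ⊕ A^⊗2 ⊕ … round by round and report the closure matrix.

D(0):
  [0, ∞, -9]
  [∞, 0, -3]
  [10, 13, 0]
D(1):
  [0, ∞, -9]
  [∞, 0, -3]
  [10, 13, 0]
D(2):
  [0, ∞, -9]
  [∞, 0, -3]
  [10, 13, 0]
D(3):
  [0, 4, -9]
  [7, 0, -3]
  [10, 13, 0]
Answer: A* = [[0, 4, -9], [7, 0, -3], [10, 13, 0]]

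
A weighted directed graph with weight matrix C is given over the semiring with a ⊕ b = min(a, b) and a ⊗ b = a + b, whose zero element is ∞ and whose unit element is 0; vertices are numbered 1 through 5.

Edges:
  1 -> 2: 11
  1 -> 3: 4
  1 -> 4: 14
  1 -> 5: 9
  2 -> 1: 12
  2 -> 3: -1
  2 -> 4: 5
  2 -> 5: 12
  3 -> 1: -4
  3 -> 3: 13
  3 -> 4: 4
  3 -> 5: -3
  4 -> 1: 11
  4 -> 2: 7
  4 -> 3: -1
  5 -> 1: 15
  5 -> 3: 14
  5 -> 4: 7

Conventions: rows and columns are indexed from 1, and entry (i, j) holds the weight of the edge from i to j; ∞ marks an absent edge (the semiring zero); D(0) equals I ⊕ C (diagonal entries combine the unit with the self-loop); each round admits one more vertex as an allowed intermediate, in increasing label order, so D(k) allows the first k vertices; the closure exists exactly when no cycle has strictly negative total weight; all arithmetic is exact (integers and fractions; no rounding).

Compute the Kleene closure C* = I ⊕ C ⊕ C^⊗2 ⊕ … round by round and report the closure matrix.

D(0):
  [0, 11, 4, 14, 9]
  [12, 0, -1, 5, 12]
  [-4, ∞, 0, 4, -3]
  [11, 7, -1, 0, ∞]
  [15, ∞, 14, 7, 0]
D(1):
  [0, 11, 4, 14, 9]
  [12, 0, -1, 5, 12]
  [-4, 7, 0, 4, -3]
  [11, 7, -1, 0, 20]
  [15, 26, 14, 7, 0]
D(2):
  [0, 11, 4, 14, 9]
  [12, 0, -1, 5, 12]
  [-4, 7, 0, 4, -3]
  [11, 7, -1, 0, 19]
  [15, 26, 14, 7, 0]
D(3):
  [0, 11, 4, 8, 1]
  [-5, 0, -1, 3, -4]
  [-4, 7, 0, 4, -3]
  [-5, 6, -1, 0, -4]
  [10, 21, 14, 7, 0]
D(4):
  [0, 11, 4, 8, 1]
  [-5, 0, -1, 3, -4]
  [-4, 7, 0, 4, -3]
  [-5, 6, -1, 0, -4]
  [2, 13, 6, 7, 0]
D(5):
  [0, 11, 4, 8, 1]
  [-5, 0, -1, 3, -4]
  [-4, 7, 0, 4, -3]
  [-5, 6, -1, 0, -4]
  [2, 13, 6, 7, 0]
Answer: C* = [[0, 11, 4, 8, 1], [-5, 0, -1, 3, -4], [-4, 7, 0, 4, -3], [-5, 6, -1, 0, -4], [2, 13, 6, 7, 0]]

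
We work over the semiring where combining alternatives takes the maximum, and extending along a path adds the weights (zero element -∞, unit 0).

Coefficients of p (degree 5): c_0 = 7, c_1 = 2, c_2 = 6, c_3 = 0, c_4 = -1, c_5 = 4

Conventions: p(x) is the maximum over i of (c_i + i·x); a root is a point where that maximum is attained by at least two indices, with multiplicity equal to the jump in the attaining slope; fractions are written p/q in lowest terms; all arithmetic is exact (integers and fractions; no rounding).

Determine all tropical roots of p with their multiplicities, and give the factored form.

hull edge (i=0, c=7) to (i=2, c=6): slope -1/2, span 2
hull edge (i=2, c=6) to (i=5, c=4): slope -2/3, span 3
Factored form: p(x) = 4 ⊗ (x ⊕ 1/2) ⊗ (x ⊕ 1/2) ⊗ (x ⊕ 2/3) ⊗ (x ⊕ 2/3) ⊗ (x ⊕ 2/3)
Answer: roots = 1/2 (mult 2), 2/3 (mult 3)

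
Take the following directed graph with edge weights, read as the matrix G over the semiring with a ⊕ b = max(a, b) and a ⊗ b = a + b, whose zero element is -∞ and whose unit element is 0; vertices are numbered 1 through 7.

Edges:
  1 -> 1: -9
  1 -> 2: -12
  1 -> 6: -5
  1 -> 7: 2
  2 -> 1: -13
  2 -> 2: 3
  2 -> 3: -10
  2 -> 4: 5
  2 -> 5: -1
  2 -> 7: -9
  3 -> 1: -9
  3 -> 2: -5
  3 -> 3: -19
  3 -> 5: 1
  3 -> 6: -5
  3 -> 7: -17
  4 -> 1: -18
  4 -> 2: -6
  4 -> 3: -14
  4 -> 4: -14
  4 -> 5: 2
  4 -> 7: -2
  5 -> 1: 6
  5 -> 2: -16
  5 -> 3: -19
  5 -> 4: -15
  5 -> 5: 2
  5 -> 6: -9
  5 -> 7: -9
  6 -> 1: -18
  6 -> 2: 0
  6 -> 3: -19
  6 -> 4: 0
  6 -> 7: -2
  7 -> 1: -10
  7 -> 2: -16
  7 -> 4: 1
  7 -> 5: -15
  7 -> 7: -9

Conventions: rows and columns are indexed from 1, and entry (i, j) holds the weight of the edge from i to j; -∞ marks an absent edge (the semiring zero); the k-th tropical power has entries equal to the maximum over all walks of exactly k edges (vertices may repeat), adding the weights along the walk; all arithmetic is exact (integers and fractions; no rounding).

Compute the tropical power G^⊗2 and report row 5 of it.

G^⊗2:
  [-8, -5, -22, 3, -13, -14, -7]
  [5, 6, -7, 8, 7, -10, 3]
  [7, -2, -15, 0, 3, -8, -7]
  [8, -3, -16, -1, 4, -7, -7]
  [8, -6, -17, -8, 4, 1, 8]
  [-12, 3, -10, 5, 2, -23, -2]
  [-9, -5, -13, -8, 3, -15, -1]
Answer: row 5 of G^⊗2 = [8, -6, -17, -8, 4, 1, 8]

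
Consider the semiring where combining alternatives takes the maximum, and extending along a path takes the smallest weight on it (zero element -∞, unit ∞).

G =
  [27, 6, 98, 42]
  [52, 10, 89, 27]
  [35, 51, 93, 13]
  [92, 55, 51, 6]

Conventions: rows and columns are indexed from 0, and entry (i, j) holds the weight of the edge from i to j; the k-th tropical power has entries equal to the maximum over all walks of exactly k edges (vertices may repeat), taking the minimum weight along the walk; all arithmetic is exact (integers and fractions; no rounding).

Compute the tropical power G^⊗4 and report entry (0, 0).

G^⊗2:
  [42, 51, 93, 27]
  [35, 51, 89, 42]
  [51, 51, 93, 35]
  [52, 51, 92, 42]
G^⊗3:
  [51, 51, 93, 42]
  [51, 51, 89, 35]
  [51, 51, 93, 42]
  [51, 51, 92, 42]
G^⊗4:
  [51, 51, 93, 42]
  [51, 51, 89, 42]
  [51, 51, 93, 42]
  [51, 51, 92, 42]
Key observation: the optimum is the walk 0->2->2->1->0, with weight 98 min 93 min 51 min 52 = 51.
Optimal value attained by: walk 0->2->2->1->0.
Answer: (G^⊗4)[0][0] = 51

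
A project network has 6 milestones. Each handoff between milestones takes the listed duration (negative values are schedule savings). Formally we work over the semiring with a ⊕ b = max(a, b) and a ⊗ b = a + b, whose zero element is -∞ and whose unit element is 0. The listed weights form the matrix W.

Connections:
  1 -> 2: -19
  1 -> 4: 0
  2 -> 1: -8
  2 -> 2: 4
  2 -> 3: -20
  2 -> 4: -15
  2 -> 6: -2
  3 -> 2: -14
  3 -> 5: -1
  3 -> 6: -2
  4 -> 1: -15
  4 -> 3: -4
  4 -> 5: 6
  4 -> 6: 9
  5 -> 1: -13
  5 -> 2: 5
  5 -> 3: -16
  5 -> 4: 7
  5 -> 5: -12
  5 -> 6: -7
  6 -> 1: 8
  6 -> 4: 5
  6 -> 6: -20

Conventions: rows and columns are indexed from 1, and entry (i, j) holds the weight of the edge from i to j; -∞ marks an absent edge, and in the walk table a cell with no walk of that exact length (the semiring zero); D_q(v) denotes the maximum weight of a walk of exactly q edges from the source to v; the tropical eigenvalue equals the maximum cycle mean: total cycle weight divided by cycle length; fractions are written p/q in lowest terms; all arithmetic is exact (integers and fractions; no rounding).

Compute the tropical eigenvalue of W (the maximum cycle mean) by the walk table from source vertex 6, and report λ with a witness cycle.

q=0: [-∞, -∞, -∞, -∞, -∞, 0]
q=1: [8, -∞, -∞, 5, -∞, -20]
q=2: [-10, -11, 1, 8, 11, 14]
q=3: [22, 16, 4, 19, 14, 17]
q=4: [25, 20, 15, 22, 25, 28]
q=5: [36, 30, 18, 33, 28, 31]
q=6: [39, 34, 29, 36, 39, 42]
Optimal cycle mean attained by: cycle 4->6->4, total 9 + 5, length 2.
Answer: λ = 7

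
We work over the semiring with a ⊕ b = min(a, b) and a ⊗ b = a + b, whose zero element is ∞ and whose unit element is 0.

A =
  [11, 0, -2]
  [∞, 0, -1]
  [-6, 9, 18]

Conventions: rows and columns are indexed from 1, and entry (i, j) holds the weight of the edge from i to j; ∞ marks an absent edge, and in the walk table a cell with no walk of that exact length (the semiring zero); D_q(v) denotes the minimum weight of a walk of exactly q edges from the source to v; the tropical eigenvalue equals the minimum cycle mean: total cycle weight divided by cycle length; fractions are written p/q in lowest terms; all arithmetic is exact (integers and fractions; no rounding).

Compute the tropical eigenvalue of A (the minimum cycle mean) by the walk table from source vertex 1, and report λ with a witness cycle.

q=0: [0, ∞, ∞]
q=1: [11, 0, -2]
q=2: [-8, 0, -1]
q=3: [-7, -8, -10]
Optimal cycle mean attained by: cycle 1->3->1, total (-2) + (-6), length 2.
Answer: λ = -4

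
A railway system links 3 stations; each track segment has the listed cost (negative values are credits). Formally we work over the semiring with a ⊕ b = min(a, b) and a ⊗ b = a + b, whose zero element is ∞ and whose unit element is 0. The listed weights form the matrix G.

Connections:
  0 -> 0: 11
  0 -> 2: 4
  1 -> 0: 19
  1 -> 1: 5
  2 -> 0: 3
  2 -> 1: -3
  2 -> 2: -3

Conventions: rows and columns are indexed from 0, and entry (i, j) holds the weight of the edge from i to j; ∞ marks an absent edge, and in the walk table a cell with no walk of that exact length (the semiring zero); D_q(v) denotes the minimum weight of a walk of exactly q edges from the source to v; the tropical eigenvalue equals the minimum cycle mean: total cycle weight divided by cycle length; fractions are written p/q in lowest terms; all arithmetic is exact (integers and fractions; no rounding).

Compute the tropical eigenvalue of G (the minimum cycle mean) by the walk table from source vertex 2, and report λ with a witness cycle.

q=0: [∞, ∞, 0]
q=1: [3, -3, -3]
q=2: [0, -6, -6]
q=3: [-3, -9, -9]
Optimal cycle mean attained by: cycle 2->2, total (-3), length 1.
Answer: λ = -3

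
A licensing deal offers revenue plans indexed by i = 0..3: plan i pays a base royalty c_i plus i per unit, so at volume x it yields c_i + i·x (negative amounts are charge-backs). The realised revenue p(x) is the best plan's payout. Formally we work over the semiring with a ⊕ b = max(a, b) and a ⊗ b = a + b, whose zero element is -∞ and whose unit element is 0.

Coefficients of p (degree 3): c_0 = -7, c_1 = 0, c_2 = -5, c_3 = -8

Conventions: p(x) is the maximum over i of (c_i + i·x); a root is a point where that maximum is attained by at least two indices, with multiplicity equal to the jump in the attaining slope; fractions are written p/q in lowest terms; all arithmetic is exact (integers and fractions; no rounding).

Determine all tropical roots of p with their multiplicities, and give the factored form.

hull edge (i=0, c=-7) to (i=1, c=0): slope 7, span 1
hull edge (i=1, c=0) to (i=3, c=-8): slope -4, span 2
Factored form: p(x) = -8 ⊗ (x ⊕ (-7)) ⊗ (x ⊕ 4) ⊗ (x ⊕ 4)
Answer: roots = -7 (mult 1), 4 (mult 2)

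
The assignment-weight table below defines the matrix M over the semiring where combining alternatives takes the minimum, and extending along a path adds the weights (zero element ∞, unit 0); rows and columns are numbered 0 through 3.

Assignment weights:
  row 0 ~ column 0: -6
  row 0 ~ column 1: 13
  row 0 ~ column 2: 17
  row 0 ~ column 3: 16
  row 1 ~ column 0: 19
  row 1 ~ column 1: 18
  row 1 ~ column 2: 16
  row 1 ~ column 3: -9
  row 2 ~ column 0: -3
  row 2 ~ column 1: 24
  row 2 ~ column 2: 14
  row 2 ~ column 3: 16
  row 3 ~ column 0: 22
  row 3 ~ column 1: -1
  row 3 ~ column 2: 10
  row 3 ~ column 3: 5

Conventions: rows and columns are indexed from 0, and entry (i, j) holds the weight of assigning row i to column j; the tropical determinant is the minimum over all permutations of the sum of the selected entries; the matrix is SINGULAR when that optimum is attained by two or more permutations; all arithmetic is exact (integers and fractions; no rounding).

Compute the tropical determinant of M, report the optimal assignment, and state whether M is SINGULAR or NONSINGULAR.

σ = (0, 1, 2, 3): (-6) + 18 + 14 + 5 = 31
σ = (0, 1, 3, 2): (-6) + 18 + 16 + 10 = 38
σ = (0, 2, 1, 3): (-6) + 16 + 24 + 5 = 39
σ = (0, 2, 3, 1): (-6) + 16 + 16 + (-1) = 25
σ = (0, 3, 1, 2): (-6) + (-9) + 24 + 10 = 19
σ = (0, 3, 2, 1): (-6) + (-9) + 14 + (-1) = -2
σ = (1, 0, 2, 3): 13 + 19 + 14 + 5 = 51
σ = (1, 0, 3, 2): 13 + 19 + 16 + 10 = 58
σ = (1, 2, 0, 3): 13 + 16 + (-3) + 5 = 31
σ = (1, 2, 3, 0): 13 + 16 + 16 + 22 = 67
σ = (1, 3, 0, 2): 13 + (-9) + (-3) + 10 = 11
σ = (1, 3, 2, 0): 13 + (-9) + 14 + 22 = 40
σ = (2, 0, 1, 3): 17 + 19 + 24 + 5 = 65
σ = (2, 0, 3, 1): 17 + 19 + 16 + (-1) = 51
σ = (2, 1, 0, 3): 17 + 18 + (-3) + 5 = 37
σ = (2, 1, 3, 0): 17 + 18 + 16 + 22 = 73
σ = (2, 3, 0, 1): 17 + (-9) + (-3) + (-1) = 4
σ = (2, 3, 1, 0): 17 + (-9) + 24 + 22 = 54
σ = (3, 0, 1, 2): 16 + 19 + 24 + 10 = 69
σ = (3, 0, 2, 1): 16 + 19 + 14 + (-1) = 48
σ = (3, 1, 0, 2): 16 + 18 + (-3) + 10 = 41
σ = (3, 1, 2, 0): 16 + 18 + 14 + 22 = 70
σ = (3, 2, 0, 1): 16 + 16 + (-3) + (-1) = 28
σ = (3, 2, 1, 0): 16 + 16 + 24 + 22 = 78
Optimal value attained by: σ = (0, 3, 2, 1).
Answer: det⊕(M) = -2; verdict: NONSINGULAR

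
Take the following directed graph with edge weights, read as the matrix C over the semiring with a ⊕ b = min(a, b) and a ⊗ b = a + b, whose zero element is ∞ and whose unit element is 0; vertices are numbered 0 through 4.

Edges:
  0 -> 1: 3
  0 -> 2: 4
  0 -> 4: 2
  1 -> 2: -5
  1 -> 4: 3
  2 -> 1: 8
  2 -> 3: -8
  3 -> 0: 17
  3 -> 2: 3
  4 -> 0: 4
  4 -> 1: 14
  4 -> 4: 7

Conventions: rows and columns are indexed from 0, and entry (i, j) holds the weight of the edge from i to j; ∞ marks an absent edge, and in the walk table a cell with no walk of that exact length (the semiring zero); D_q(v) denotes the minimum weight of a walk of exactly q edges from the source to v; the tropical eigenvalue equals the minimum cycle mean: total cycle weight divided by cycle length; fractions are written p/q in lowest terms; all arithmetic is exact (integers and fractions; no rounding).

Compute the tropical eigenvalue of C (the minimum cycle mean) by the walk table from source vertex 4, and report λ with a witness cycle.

q=0: [∞, ∞, ∞, ∞, 0]
q=1: [4, 14, ∞, ∞, 7]
q=2: [11, 7, 8, ∞, 6]
q=3: [10, 14, 2, 0, 10]
q=4: [14, 10, 3, -6, 12]
q=5: [11, 11, -3, -5, 13]
Optimal cycle mean attained by: cycle 2->3->2, total (-8) + 3, length 2.
Answer: λ = -5/2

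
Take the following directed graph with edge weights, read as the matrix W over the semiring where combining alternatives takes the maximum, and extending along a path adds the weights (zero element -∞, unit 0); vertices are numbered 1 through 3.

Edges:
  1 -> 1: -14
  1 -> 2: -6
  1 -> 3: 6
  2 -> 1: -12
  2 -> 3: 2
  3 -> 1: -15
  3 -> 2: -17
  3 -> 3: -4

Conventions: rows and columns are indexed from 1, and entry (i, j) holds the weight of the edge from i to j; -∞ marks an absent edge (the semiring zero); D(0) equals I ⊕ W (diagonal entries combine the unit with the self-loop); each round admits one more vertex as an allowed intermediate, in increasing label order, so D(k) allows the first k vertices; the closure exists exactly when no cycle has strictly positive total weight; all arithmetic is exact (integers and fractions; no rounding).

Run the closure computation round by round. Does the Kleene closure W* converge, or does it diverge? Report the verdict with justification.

D(0):
  [0, -6, 6]
  [-12, 0, 2]
  [-15, -17, 0]
D(1):
  [0, -6, 6]
  [-12, 0, 2]
  [-15, -17, 0]
D(2):
  [0, -6, 6]
  [-12, 0, 2]
  [-15, -17, 0]
D(3):
  [0, -6, 6]
  [-12, 0, 2]
  [-15, -17, 0]
Key observation: every diagonal entry stays at the unit through all rounds, so no improving cycle exists.
Answer: CONVERGES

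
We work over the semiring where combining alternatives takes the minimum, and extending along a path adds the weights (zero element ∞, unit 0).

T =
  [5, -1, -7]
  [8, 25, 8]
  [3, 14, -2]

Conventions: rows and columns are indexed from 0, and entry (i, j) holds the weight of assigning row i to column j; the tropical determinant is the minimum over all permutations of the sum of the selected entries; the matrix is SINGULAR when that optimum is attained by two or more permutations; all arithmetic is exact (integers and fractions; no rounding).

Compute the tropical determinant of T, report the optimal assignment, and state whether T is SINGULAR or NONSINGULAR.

σ = (0, 1, 2): 5 + 25 + (-2) = 28
σ = (0, 2, 1): 5 + 8 + 14 = 27
σ = (1, 0, 2): (-1) + 8 + (-2) = 5
σ = (1, 2, 0): (-1) + 8 + 3 = 10
σ = (2, 0, 1): (-7) + 8 + 14 = 15
σ = (2, 1, 0): (-7) + 25 + 3 = 21
Optimal value attained by: σ = (1, 0, 2).
Answer: det⊕(T) = 5; verdict: NONSINGULAR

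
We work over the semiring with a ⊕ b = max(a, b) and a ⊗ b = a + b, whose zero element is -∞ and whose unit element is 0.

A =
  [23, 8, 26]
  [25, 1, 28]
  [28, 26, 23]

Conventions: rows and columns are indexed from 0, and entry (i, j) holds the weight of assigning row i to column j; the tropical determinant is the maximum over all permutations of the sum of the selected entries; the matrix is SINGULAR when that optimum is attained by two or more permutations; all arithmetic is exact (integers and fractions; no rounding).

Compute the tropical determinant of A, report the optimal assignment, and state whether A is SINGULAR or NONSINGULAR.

σ = (0, 1, 2): 23 + 1 + 23 = 47
σ = (0, 2, 1): 23 + 28 + 26 = 77
σ = (1, 0, 2): 8 + 25 + 23 = 56
σ = (1, 2, 0): 8 + 28 + 28 = 64
σ = (2, 0, 1): 26 + 25 + 26 = 77
σ = (2, 1, 0): 26 + 1 + 28 = 55
Optimal value attained by: σ = (0, 2, 1).
Answer: det⊕(A) = 77; verdict: SINGULAR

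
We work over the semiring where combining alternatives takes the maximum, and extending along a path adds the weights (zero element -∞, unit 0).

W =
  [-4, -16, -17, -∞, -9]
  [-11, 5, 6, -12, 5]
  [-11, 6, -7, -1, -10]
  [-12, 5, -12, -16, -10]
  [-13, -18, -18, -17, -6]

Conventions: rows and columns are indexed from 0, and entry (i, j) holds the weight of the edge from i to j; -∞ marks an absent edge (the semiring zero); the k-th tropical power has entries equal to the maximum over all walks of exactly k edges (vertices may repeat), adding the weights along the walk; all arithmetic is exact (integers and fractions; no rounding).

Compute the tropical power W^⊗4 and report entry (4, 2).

W^⊗2:
  [-8, -11, -10, -18, -11]
  [-5, 12, 11, 5, 10]
  [-5, 11, 12, -6, 11]
  [-6, 10, 11, -7, 10]
  [-17, -12, -12, -19, -12]
W^⊗3:
  [-12, -4, -5, -11, -6]
  [1, 17, 18, 10, 17]
  [1, 18, 17, 11, 16]
  [0, 17, 16, 10, 15]
  [-21, -6, -6, -13, -7]
W^⊗4:
  [-15, 1, 2, -6, 1]
  [7, 24, 23, 17, 22]
  [7, 23, 24, 16, 23]
  [6, 22, 23, 15, 22]
  [-17, 0, 0, -7, -1]
Key observation: the optimum is the walk 4->1->2->1->2, with weight (-18) + 6 + 6 + 6 = 0.
Optimal value attained by: walk 4->1->2->1->2.
Answer: (W^⊗4)[4][2] = 0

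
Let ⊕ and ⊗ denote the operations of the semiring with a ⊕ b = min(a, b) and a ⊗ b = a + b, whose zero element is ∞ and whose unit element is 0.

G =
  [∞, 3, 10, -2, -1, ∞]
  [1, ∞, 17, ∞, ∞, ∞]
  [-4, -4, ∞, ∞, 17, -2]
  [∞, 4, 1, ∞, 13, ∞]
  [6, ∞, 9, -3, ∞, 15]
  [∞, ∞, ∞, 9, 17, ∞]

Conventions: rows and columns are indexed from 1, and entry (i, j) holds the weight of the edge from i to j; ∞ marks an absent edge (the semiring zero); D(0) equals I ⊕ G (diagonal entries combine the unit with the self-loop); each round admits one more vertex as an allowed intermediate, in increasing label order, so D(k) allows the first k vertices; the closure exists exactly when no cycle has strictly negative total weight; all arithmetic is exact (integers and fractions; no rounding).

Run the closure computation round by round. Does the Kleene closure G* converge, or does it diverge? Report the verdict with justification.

D(0):
  [0, 3, 10, -2, -1, ∞]
  [1, 0, 17, ∞, ∞, ∞]
  [-4, -4, 0, ∞, 17, -2]
  [∞, 4, 1, 0, 13, ∞]
  [6, ∞, 9, -3, 0, 15]
  [∞, ∞, ∞, 9, 17, 0]
D(1):
  [0, 3, 10, -2, -1, ∞]
  [1, 0, 11, -1, 0, ∞]
  [-4, -4, 0, -6, -5, -2]
  [∞, 4, 1, 0, 13, ∞]
  [6, 9, 9, -3, 0, 15]
  [∞, ∞, ∞, 9, 17, 0]
D(2):
  [0, 3, 10, -2, -1, ∞]
  [1, 0, 11, -1, 0, ∞]
  [-4, -4, 0, -6, -5, -2]
  [5, 4, 1, 0, 4, ∞]
  [6, 9, 9, -3, 0, 15]
  [∞, ∞, ∞, 9, 17, 0]
Detection: at round 3, diagonal entry (4, 4) turns strictly negative.
Key observation: the cycle 4->3->1->4 has total weight 1 + (-4) + (-2), which is strictly negative.
Answer: DIVERGES — negative cycle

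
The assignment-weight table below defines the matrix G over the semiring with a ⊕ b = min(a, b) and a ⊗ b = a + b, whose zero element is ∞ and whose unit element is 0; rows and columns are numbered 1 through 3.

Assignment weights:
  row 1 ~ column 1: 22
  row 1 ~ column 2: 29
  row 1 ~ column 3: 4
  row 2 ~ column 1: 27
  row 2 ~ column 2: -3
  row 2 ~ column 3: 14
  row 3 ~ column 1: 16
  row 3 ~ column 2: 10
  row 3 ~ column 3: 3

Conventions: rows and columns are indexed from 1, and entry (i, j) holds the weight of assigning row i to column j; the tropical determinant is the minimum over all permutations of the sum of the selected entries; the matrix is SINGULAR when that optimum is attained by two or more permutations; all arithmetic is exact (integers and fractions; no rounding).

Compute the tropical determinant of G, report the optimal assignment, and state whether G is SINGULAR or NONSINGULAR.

σ = (1, 2, 3): 22 + (-3) + 3 = 22
σ = (1, 3, 2): 22 + 14 + 10 = 46
σ = (2, 1, 3): 29 + 27 + 3 = 59
σ = (2, 3, 1): 29 + 14 + 16 = 59
σ = (3, 1, 2): 4 + 27 + 10 = 41
σ = (3, 2, 1): 4 + (-3) + 16 = 17
Optimal value attained by: σ = (3, 2, 1).
Answer: det⊕(G) = 17; verdict: NONSINGULAR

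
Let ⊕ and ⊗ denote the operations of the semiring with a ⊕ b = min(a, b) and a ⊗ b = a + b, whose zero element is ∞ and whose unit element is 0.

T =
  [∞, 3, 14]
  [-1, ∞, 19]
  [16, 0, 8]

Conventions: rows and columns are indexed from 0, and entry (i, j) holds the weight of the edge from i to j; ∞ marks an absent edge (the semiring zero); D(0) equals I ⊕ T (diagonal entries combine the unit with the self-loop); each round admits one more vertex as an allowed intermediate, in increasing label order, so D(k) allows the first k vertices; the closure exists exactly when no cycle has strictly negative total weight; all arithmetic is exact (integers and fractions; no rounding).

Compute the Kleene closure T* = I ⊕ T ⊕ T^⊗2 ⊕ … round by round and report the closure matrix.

D(0):
  [0, 3, 14]
  [-1, 0, 19]
  [16, 0, 0]
D(1):
  [0, 3, 14]
  [-1, 0, 13]
  [16, 0, 0]
D(2):
  [0, 3, 14]
  [-1, 0, 13]
  [-1, 0, 0]
D(3):
  [0, 3, 14]
  [-1, 0, 13]
  [-1, 0, 0]
Answer: T* = [[0, 3, 14], [-1, 0, 13], [-1, 0, 0]]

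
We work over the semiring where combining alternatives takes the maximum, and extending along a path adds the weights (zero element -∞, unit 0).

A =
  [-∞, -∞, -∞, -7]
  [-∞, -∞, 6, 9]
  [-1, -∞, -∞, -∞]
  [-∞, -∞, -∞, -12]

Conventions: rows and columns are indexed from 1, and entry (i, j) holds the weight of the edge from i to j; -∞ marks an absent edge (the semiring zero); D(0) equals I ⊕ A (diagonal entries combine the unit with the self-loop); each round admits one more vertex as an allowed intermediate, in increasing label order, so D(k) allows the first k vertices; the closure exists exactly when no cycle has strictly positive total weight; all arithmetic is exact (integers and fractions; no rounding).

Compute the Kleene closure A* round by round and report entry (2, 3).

D(0):
  [0, -∞, -∞, -7]
  [-∞, 0, 6, 9]
  [-1, -∞, 0, -∞]
  [-∞, -∞, -∞, 0]
D(1):
  [0, -∞, -∞, -7]
  [-∞, 0, 6, 9]
  [-1, -∞, 0, -8]
  [-∞, -∞, -∞, 0]
D(2):
  [0, -∞, -∞, -7]
  [-∞, 0, 6, 9]
  [-1, -∞, 0, -8]
  [-∞, -∞, -∞, 0]
D(3):
  [0, -∞, -∞, -7]
  [5, 0, 6, 9]
  [-1, -∞, 0, -8]
  [-∞, -∞, -∞, 0]
D(4):
  [0, -∞, -∞, -7]
  [5, 0, 6, 9]
  [-1, -∞, 0, -8]
  [-∞, -∞, -∞, 0]
Answer: A*[2][3] = 6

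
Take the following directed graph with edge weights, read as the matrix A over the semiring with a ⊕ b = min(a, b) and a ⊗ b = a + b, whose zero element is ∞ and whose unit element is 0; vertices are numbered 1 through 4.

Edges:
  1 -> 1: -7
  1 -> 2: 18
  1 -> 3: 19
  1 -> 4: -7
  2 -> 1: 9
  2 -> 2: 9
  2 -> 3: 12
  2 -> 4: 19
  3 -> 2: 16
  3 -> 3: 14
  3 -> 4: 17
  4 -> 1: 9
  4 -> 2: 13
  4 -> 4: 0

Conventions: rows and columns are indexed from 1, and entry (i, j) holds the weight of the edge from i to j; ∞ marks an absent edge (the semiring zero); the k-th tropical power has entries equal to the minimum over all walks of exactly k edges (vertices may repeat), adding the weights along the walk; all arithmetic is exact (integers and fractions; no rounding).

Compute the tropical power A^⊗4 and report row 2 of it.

A^⊗2:
  [-14, 6, 12, -14]
  [2, 18, 21, 2]
  [25, 25, 28, 17]
  [2, 13, 25, 0]
A^⊗3:
  [-21, -1, 5, -21]
  [-5, 15, 21, -5]
  [18, 30, 37, 17]
  [-5, 13, 21, -5]
A^⊗4:
  [-28, -8, -2, -28]
  [-12, 8, 14, -12]
  [11, 30, 37, 11]
  [-12, 8, 14, -12]
Answer: row 2 of A^⊗4 = [-12, 8, 14, -12]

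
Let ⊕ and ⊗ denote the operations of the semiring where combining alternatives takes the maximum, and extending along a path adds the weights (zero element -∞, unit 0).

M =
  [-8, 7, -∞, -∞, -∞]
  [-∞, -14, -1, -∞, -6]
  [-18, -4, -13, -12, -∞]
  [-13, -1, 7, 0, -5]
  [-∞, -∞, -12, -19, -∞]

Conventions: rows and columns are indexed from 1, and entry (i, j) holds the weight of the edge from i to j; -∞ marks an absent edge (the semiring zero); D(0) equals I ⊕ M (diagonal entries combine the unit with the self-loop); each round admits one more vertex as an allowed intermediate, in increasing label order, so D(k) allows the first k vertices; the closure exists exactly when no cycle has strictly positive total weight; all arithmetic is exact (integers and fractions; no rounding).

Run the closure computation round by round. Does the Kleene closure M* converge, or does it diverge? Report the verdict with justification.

D(0):
  [0, 7, -∞, -∞, -∞]
  [-∞, 0, -1, -∞, -6]
  [-18, -4, 0, -12, -∞]
  [-13, -1, 7, 0, -5]
  [-∞, -∞, -12, -19, 0]
D(1):
  [0, 7, -∞, -∞, -∞]
  [-∞, 0, -1, -∞, -6]
  [-18, -4, 0, -12, -∞]
  [-13, -1, 7, 0, -5]
  [-∞, -∞, -12, -19, 0]
D(2):
  [0, 7, 6, -∞, 1]
  [-∞, 0, -1, -∞, -6]
  [-18, -4, 0, -12, -10]
  [-13, -1, 7, 0, -5]
  [-∞, -∞, -12, -19, 0]
D(3):
  [0, 7, 6, -6, 1]
  [-19, 0, -1, -13, -6]
  [-18, -4, 0, -12, -10]
  [-11, 3, 7, 0, -3]
  [-30, -16, -12, -19, 0]
D(4):
  [0, 7, 6, -6, 1]
  [-19, 0, -1, -13, -6]
  [-18, -4, 0, -12, -10]
  [-11, 3, 7, 0, -3]
  [-30, -16, -12, -19, 0]
D(5):
  [0, 7, 6, -6, 1]
  [-19, 0, -1, -13, -6]
  [-18, -4, 0, -12, -10]
  [-11, 3, 7, 0, -3]
  [-30, -16, -12, -19, 0]
Key observation: every diagonal entry stays at the unit through all rounds, so no improving cycle exists.
Answer: CONVERGES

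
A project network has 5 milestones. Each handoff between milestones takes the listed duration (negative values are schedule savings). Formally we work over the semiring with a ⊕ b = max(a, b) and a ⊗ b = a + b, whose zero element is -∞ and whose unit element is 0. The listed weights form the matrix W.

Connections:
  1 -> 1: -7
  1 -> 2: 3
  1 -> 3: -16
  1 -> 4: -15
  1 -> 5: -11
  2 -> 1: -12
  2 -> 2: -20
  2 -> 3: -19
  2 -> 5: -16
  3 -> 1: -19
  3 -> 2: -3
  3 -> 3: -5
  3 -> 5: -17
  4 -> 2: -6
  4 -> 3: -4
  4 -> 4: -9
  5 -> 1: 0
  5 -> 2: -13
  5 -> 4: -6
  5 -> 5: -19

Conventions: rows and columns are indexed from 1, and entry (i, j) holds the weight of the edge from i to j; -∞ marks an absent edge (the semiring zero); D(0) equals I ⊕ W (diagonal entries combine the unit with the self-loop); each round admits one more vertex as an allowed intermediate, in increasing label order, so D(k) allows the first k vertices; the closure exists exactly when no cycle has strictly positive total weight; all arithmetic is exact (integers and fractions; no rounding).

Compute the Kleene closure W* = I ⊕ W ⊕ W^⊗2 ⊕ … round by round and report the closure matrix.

D(0):
  [0, 3, -16, -15, -11]
  [-12, 0, -19, -∞, -16]
  [-19, -3, 0, -∞, -17]
  [-∞, -6, -4, 0, -∞]
  [0, -13, -∞, -6, 0]
D(1):
  [0, 3, -16, -15, -11]
  [-12, 0, -19, -27, -16]
  [-19, -3, 0, -34, -17]
  [-∞, -6, -4, 0, -∞]
  [0, 3, -16, -6, 0]
D(2):
  [0, 3, -16, -15, -11]
  [-12, 0, -19, -27, -16]
  [-15, -3, 0, -30, -17]
  [-18, -6, -4, 0, -22]
  [0, 3, -16, -6, 0]
D(3):
  [0, 3, -16, -15, -11]
  [-12, 0, -19, -27, -16]
  [-15, -3, 0, -30, -17]
  [-18, -6, -4, 0, -21]
  [0, 3, -16, -6, 0]
D(4):
  [0, 3, -16, -15, -11]
  [-12, 0, -19, -27, -16]
  [-15, -3, 0, -30, -17]
  [-18, -6, -4, 0, -21]
  [0, 3, -10, -6, 0]
D(5):
  [0, 3, -16, -15, -11]
  [-12, 0, -19, -22, -16]
  [-15, -3, 0, -23, -17]
  [-18, -6, -4, 0, -21]
  [0, 3, -10, -6, 0]
Answer: W* = [[0, 3, -16, -15, -11], [-12, 0, -19, -22, -16], [-15, -3, 0, -23, -17], [-18, -6, -4, 0, -21], [0, 3, -10, -6, 0]]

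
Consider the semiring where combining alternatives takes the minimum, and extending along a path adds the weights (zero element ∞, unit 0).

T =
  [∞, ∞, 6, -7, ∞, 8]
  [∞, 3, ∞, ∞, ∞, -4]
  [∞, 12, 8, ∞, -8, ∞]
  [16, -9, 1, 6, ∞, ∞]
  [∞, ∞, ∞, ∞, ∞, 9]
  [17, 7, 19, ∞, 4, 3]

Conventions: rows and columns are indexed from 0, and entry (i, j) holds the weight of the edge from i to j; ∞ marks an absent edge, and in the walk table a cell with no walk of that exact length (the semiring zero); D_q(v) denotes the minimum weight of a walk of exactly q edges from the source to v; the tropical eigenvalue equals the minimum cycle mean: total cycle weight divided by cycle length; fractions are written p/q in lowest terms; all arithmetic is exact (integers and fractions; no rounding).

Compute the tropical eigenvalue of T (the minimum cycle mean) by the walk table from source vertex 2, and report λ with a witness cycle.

q=0: [∞, ∞, 0, ∞, ∞, ∞]
q=1: [∞, 12, 8, ∞, -8, ∞]
q=2: [∞, 15, 16, ∞, 0, 1]
q=3: [18, 8, 20, ∞, 5, 4]
q=4: [21, 11, 23, 11, 8, 4]
q=5: [21, 2, 12, 14, 8, 7]
q=6: [24, 5, 15, 14, 4, -2]
Optimal cycle mean attained by: cycle 0->3->1->5->0, total (-7) + (-9) + (-4) + 17, length 4.
Answer: λ = -3/4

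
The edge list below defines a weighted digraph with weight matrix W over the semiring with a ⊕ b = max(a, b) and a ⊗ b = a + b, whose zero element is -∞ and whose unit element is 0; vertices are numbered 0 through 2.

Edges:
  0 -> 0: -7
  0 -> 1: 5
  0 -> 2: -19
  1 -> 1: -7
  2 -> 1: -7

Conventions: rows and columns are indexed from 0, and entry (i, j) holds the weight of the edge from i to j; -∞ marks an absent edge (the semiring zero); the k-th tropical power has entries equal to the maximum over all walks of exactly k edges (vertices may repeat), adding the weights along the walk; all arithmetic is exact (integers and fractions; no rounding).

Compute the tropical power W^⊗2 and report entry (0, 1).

W^⊗2:
  [-14, -2, -26]
  [-∞, -14, -∞]
  [-∞, -14, -∞]
Key observation: the optimum is the walk 0->0->1, with weight (-7) + 5 = -2.
Optimal value attained by: walk 0->0->1.
Answer: (W^⊗2)[0][1] = -2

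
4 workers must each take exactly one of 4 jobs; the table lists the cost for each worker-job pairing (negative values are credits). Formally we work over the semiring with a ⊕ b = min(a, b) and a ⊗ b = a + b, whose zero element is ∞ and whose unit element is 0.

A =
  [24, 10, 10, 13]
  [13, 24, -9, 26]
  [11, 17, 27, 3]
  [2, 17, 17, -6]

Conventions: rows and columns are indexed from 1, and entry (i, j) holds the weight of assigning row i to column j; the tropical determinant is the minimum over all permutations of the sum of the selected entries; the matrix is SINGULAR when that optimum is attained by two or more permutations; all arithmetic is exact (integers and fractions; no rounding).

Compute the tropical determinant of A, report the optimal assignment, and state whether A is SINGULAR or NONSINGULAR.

σ = (1, 2, 3, 4): 24 + 24 + 27 + (-6) = 69
σ = (1, 2, 4, 3): 24 + 24 + 3 + 17 = 68
σ = (1, 3, 2, 4): 24 + (-9) + 17 + (-6) = 26
σ = (1, 3, 4, 2): 24 + (-9) + 3 + 17 = 35
σ = (1, 4, 2, 3): 24 + 26 + 17 + 17 = 84
σ = (1, 4, 3, 2): 24 + 26 + 27 + 17 = 94
σ = (2, 1, 3, 4): 10 + 13 + 27 + (-6) = 44
σ = (2, 1, 4, 3): 10 + 13 + 3 + 17 = 43
σ = (2, 3, 1, 4): 10 + (-9) + 11 + (-6) = 6
σ = (2, 3, 4, 1): 10 + (-9) + 3 + 2 = 6
σ = (2, 4, 1, 3): 10 + 26 + 11 + 17 = 64
σ = (2, 4, 3, 1): 10 + 26 + 27 + 2 = 65
σ = (3, 1, 2, 4): 10 + 13 + 17 + (-6) = 34
σ = (3, 1, 4, 2): 10 + 13 + 3 + 17 = 43
σ = (3, 2, 1, 4): 10 + 24 + 11 + (-6) = 39
σ = (3, 2, 4, 1): 10 + 24 + 3 + 2 = 39
σ = (3, 4, 1, 2): 10 + 26 + 11 + 17 = 64
σ = (3, 4, 2, 1): 10 + 26 + 17 + 2 = 55
σ = (4, 1, 2, 3): 13 + 13 + 17 + 17 = 60
σ = (4, 1, 3, 2): 13 + 13 + 27 + 17 = 70
σ = (4, 2, 1, 3): 13 + 24 + 11 + 17 = 65
σ = (4, 2, 3, 1): 13 + 24 + 27 + 2 = 66
σ = (4, 3, 1, 2): 13 + (-9) + 11 + 17 = 32
σ = (4, 3, 2, 1): 13 + (-9) + 17 + 2 = 23
Optimal value attained by: σ = (2, 3, 1, 4).
Answer: det⊕(A) = 6; verdict: SINGULAR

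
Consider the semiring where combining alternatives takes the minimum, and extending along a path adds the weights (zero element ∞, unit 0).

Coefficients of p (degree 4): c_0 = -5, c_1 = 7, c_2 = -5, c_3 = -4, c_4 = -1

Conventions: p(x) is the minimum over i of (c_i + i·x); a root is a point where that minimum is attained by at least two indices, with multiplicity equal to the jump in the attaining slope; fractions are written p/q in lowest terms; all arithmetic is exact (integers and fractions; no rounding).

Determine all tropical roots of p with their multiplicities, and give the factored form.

hull edge (i=0, c=-5) to (i=2, c=-5): slope 0, span 2
hull edge (i=2, c=-5) to (i=3, c=-4): slope 1, span 1
hull edge (i=3, c=-4) to (i=4, c=-1): slope 3, span 1
Factored form: p(x) = -1 ⊗ (x ⊕ (-3)) ⊗ (x ⊕ (-1)) ⊗ (x ⊕ 0) ⊗ (x ⊕ 0)
Answer: roots = -3 (mult 1), -1 (mult 1), 0 (mult 2)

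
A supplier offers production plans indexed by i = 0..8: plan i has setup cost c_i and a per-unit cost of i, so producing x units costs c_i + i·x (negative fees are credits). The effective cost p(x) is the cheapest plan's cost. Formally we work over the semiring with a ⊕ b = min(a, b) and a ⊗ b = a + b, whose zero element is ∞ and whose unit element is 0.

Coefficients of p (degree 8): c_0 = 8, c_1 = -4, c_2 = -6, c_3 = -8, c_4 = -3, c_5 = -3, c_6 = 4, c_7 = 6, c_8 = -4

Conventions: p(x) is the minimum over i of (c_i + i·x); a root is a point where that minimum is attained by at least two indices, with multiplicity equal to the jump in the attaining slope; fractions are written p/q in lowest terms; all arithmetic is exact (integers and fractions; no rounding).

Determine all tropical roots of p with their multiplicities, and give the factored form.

hull edge (i=0, c=8) to (i=1, c=-4): slope -12, span 1
hull edge (i=1, c=-4) to (i=3, c=-8): slope -2, span 2
hull edge (i=3, c=-8) to (i=8, c=-4): slope 4/5, span 5
Factored form: p(x) = -4 ⊗ (x ⊕ (-4/5)) ⊗ (x ⊕ (-4/5)) ⊗ (x ⊕ (-4/5)) ⊗ (x ⊕ (-4/5)) ⊗ (x ⊕ (-4/5)) ⊗ (x ⊕ 2) ⊗ (x ⊕ 2) ⊗ (x ⊕ 12)
Answer: roots = -4/5 (mult 5), 2 (mult 2), 12 (mult 1)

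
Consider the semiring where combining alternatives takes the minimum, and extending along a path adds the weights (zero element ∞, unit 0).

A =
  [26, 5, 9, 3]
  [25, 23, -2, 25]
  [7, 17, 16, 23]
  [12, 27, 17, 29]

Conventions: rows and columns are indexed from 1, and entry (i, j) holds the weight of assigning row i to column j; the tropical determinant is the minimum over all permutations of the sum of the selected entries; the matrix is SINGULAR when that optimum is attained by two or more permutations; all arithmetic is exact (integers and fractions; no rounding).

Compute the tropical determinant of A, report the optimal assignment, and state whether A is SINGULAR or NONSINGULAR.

σ = (1, 2, 3, 4): 26 + 23 + 16 + 29 = 94
σ = (1, 2, 4, 3): 26 + 23 + 23 + 17 = 89
σ = (1, 3, 2, 4): 26 + (-2) + 17 + 29 = 70
σ = (1, 3, 4, 2): 26 + (-2) + 23 + 27 = 74
σ = (1, 4, 2, 3): 26 + 25 + 17 + 17 = 85
σ = (1, 4, 3, 2): 26 + 25 + 16 + 27 = 94
σ = (2, 1, 3, 4): 5 + 25 + 16 + 29 = 75
σ = (2, 1, 4, 3): 5 + 25 + 23 + 17 = 70
σ = (2, 3, 1, 4): 5 + (-2) + 7 + 29 = 39
σ = (2, 3, 4, 1): 5 + (-2) + 23 + 12 = 38
σ = (2, 4, 1, 3): 5 + 25 + 7 + 17 = 54
σ = (2, 4, 3, 1): 5 + 25 + 16 + 12 = 58
σ = (3, 1, 2, 4): 9 + 25 + 17 + 29 = 80
σ = (3, 1, 4, 2): 9 + 25 + 23 + 27 = 84
σ = (3, 2, 1, 4): 9 + 23 + 7 + 29 = 68
σ = (3, 2, 4, 1): 9 + 23 + 23 + 12 = 67
σ = (3, 4, 1, 2): 9 + 25 + 7 + 27 = 68
σ = (3, 4, 2, 1): 9 + 25 + 17 + 12 = 63
σ = (4, 1, 2, 3): 3 + 25 + 17 + 17 = 62
σ = (4, 1, 3, 2): 3 + 25 + 16 + 27 = 71
σ = (4, 2, 1, 3): 3 + 23 + 7 + 17 = 50
σ = (4, 2, 3, 1): 3 + 23 + 16 + 12 = 54
σ = (4, 3, 1, 2): 3 + (-2) + 7 + 27 = 35
σ = (4, 3, 2, 1): 3 + (-2) + 17 + 12 = 30
Optimal value attained by: σ = (4, 3, 2, 1).
Answer: det⊕(A) = 30; verdict: NONSINGULAR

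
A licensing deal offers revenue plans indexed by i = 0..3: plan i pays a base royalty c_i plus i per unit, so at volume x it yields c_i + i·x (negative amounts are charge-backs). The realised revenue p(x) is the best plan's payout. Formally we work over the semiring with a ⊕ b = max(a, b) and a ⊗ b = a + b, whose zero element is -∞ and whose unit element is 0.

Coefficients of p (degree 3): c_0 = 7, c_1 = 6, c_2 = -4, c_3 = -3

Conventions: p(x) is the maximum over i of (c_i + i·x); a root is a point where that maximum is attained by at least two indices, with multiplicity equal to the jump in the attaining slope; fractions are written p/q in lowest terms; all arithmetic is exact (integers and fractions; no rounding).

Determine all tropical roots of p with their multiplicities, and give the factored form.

hull edge (i=0, c=7) to (i=1, c=6): slope -1, span 1
hull edge (i=1, c=6) to (i=3, c=-3): slope -9/2, span 2
Factored form: p(x) = -3 ⊗ (x ⊕ 1) ⊗ (x ⊕ 9/2) ⊗ (x ⊕ 9/2)
Answer: roots = 1 (mult 1), 9/2 (mult 2)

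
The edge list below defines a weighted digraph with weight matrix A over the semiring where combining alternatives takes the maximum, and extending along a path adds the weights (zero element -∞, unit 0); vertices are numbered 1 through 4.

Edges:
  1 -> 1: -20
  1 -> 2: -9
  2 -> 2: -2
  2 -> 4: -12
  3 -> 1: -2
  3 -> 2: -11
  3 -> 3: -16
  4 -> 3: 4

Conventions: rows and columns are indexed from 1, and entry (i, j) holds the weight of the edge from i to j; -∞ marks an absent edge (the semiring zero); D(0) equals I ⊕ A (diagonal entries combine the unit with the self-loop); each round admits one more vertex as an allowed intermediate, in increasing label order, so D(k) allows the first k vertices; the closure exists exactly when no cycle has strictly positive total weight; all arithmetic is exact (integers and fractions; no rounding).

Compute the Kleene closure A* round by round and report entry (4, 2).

D(0):
  [0, -9, -∞, -∞]
  [-∞, 0, -∞, -12]
  [-2, -11, 0, -∞]
  [-∞, -∞, 4, 0]
D(1):
  [0, -9, -∞, -∞]
  [-∞, 0, -∞, -12]
  [-2, -11, 0, -∞]
  [-∞, -∞, 4, 0]
D(2):
  [0, -9, -∞, -21]
  [-∞, 0, -∞, -12]
  [-2, -11, 0, -23]
  [-∞, -∞, 4, 0]
D(3):
  [0, -9, -∞, -21]
  [-∞, 0, -∞, -12]
  [-2, -11, 0, -23]
  [2, -7, 4, 0]
D(4):
  [0, -9, -17, -21]
  [-10, 0, -8, -12]
  [-2, -11, 0, -23]
  [2, -7, 4, 0]
Answer: A*[4][2] = -7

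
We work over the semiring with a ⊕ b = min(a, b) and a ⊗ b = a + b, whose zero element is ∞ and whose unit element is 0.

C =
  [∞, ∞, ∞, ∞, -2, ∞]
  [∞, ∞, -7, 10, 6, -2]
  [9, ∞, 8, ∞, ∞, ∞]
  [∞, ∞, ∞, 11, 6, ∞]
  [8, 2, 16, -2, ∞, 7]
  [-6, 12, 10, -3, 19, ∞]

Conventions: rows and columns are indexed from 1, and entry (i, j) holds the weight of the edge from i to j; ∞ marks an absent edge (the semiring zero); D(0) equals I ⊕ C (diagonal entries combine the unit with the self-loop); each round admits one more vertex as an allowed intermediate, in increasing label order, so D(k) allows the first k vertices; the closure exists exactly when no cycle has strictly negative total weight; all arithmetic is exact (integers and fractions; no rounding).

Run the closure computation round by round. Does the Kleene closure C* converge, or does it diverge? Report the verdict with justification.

D(0):
  [0, ∞, ∞, ∞, -2, ∞]
  [∞, 0, -7, 10, 6, -2]
  [9, ∞, 0, ∞, ∞, ∞]
  [∞, ∞, ∞, 0, 6, ∞]
  [8, 2, 16, -2, 0, 7]
  [-6, 12, 10, -3, 19, 0]
D(1):
  [0, ∞, ∞, ∞, -2, ∞]
  [∞, 0, -7, 10, 6, -2]
  [9, ∞, 0, ∞, 7, ∞]
  [∞, ∞, ∞, 0, 6, ∞]
  [8, 2, 16, -2, 0, 7]
  [-6, 12, 10, -3, -8, 0]
D(2):
  [0, ∞, ∞, ∞, -2, ∞]
  [∞, 0, -7, 10, 6, -2]
  [9, ∞, 0, ∞, 7, ∞]
  [∞, ∞, ∞, 0, 6, ∞]
  [8, 2, -5, -2, 0, 0]
  [-6, 12, 5, -3, -8, 0]
D(3):
  [0, ∞, ∞, ∞, -2, ∞]
  [2, 0, -7, 10, 0, -2]
  [9, ∞, 0, ∞, 7, ∞]
  [∞, ∞, ∞, 0, 6, ∞]
  [4, 2, -5, -2, 0, 0]
  [-6, 12, 5, -3, -8, 0]
D(4):
  [0, ∞, ∞, ∞, -2, ∞]
  [2, 0, -7, 10, 0, -2]
  [9, ∞, 0, ∞, 7, ∞]
  [∞, ∞, ∞, 0, 6, ∞]
  [4, 2, -5, -2, 0, 0]
  [-6, 12, 5, -3, -8, 0]
Detection: at round 5, diagonal entry (6, 6) turns strictly negative.
Key observation: the cycle 6->1->5->2->6 has total weight (-6) + (-2) + 2 + (-2), which is strictly negative.
Answer: DIVERGES — negative cycle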